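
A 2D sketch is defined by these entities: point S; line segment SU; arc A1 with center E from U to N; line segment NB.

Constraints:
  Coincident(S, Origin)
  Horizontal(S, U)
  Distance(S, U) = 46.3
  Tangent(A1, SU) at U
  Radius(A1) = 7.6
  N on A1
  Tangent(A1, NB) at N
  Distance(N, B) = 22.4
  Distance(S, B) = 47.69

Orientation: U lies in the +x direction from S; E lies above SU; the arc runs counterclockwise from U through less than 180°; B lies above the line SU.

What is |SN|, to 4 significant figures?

53.55

S is at the origin; SU is horizontal with |SU| = 46.3 and U on the +x side, so U = (46.30, 0.000). A1 meets SU tangentially, so EU is at right angles to SU, so E = U + (0, 7.6) = (46.30, 7.600). Since EN ⟂ NB (tangency), |EB| = √(7.6² + 22.4²) = 23.65 regardless of where N sits on A1. So B lies on both circle(S, 47.69) and circle(E, 23.65); the above-SU intersection is B = (37.44, 29.53). N is the foot of the tangent from B: N = (52.06, 12.56).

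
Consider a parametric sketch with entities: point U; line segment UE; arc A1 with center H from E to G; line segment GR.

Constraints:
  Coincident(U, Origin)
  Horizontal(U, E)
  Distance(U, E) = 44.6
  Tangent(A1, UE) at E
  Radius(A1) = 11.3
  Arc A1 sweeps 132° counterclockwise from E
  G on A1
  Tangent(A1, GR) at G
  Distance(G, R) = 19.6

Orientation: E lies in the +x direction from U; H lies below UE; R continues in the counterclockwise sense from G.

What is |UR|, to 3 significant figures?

59.6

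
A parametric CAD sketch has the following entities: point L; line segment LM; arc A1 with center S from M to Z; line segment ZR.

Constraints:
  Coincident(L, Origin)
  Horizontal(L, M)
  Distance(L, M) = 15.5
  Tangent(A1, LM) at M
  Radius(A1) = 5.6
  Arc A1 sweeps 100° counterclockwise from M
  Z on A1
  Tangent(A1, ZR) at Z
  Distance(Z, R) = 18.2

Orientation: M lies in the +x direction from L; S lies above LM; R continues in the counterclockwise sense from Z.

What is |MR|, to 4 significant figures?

24.61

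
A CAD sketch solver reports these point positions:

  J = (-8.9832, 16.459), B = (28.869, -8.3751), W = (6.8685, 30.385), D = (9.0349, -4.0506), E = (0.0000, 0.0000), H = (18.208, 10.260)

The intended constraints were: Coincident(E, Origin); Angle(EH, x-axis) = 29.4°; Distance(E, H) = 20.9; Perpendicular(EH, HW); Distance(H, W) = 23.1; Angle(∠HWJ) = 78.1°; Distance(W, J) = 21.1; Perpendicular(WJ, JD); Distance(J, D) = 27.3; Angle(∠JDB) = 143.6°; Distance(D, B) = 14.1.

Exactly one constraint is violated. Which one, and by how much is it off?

Distance(D, B) = 14.1 — off by 6.20.

E = (0.00, 0.00) ✓; EH at 29.40° ✓; |EH| = 20.90 ✓; ∠(EH, HW) = 90.00° ✓; |HW| = 23.10 ✓; ∠HWJ = 78.10° ✓; |WJ| = 21.10 ✓; ∠(WJ, JD) = 90.00° ✓; |JD| = 27.30 ✓; ∠JDB = 143.6° ✓; |DB| = 20.30 ✗.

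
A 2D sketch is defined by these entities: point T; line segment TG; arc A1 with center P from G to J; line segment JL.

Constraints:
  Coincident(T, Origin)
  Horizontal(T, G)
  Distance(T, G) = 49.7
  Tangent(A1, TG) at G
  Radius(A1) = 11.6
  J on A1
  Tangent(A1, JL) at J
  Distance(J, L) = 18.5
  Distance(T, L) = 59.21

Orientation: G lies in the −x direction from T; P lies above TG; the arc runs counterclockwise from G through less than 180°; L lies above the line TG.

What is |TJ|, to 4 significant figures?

43.29

T is at the origin; T and G share the same y with |TG| = 49.7 and G on the −x side, so G = (-49.70, 0.000). Since A1 is tangent to TG there, PG ⟂ TG, so P = G + (0, 11.6) = (-49.70, 11.60). Since PJ ⟂ JL (tangency), |PL| = √(11.6² + 18.5²) = 21.84 regardless of where J sits on A1. So L lies on both circle(T, 59.21) and circle(P, 21.84); the above-TG intersection is L = (-48.88, 33.42). J is the foot of the tangent from L: J = (-39.65, 17.39).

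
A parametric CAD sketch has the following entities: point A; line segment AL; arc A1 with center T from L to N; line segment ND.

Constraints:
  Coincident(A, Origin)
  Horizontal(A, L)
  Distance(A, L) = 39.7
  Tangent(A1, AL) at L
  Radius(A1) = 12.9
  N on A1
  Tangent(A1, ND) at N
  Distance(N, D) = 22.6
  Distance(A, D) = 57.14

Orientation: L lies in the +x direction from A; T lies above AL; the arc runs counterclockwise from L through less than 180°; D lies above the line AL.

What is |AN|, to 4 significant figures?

54.57

Checks: |AL| = 39.70 ✓; |TN| = 12.90 ✓; ∠(TN, ND) = 90.00° ✓; |ND| = 22.60 ✓; |AD| = 57.14 ✓.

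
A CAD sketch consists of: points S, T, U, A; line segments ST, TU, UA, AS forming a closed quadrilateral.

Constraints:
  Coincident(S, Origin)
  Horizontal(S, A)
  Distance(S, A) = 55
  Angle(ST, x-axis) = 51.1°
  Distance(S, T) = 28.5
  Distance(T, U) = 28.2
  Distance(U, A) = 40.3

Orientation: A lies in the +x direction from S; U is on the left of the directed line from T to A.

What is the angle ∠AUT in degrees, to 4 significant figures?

75.98°

S is at the origin; S and A share the same y with |SA| = 55.0 and A in +x, so A = (55.0, 0). ST runs at 51.1° with |ST| = 28.5, so T = (17.90, 22.18). U is determined by |TU| = 28.2 and |UA| = 40.3 together: it lies at the intersection of circle(T, 28.2) and circle(A, 40.3). With |TA| = 43.23, the foot of the radical line on TA is 12.03 from T and the perpendicular offset is √(28.2² − 12.03²) = 25.51. Taking the left-of-TA solution: U = (41.31, 37.90).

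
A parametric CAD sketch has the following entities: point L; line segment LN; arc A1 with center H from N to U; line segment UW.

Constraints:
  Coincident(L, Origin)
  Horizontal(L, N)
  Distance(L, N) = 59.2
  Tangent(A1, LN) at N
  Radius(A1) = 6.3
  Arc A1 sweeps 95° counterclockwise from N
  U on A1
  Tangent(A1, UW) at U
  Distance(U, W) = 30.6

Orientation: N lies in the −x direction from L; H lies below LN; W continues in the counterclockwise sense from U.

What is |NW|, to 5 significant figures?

37.507

On A1, N sits at bearing 90° from H; a 95° counterclockwise sweep puts U at bearing 185°, so U = H + 6.3·(cos 185°, sin 185°) = (-65.476, -6.8491). The tangent condition forces HU to be normal to UW, so UW runs along (−sin 185°, cos 185°); with |UW| = 30.6, W = (-62.809, -37.333). Then |NW| = |W − N| = 37.507.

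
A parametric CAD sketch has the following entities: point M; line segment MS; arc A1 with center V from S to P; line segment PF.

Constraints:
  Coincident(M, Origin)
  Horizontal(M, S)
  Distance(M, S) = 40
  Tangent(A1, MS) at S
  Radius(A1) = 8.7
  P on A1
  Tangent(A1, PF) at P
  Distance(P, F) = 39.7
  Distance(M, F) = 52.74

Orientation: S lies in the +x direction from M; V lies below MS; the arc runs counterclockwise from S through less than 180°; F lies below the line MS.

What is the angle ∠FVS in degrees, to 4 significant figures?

158.3°

M is at the origin; MS is horizontal with |MS| = 40.0 and S on the +x side, so S = (40.00, 0.000). Tangency of A1 to MS means the radius VS is perpendicular to MS, so V = S + (0, -8.7) = (40.00, -8.700). Since VP ⟂ PF (tangency), |VF| = √(8.7² + 39.7²) = 40.64 regardless of where P sits on A1. So F lies on both circle(M, 52.74) and circle(V, 40.64); the below-MS intersection is F = (24.96, -46.46). P is the foot of the tangent from F: P = (31.42, -7.286).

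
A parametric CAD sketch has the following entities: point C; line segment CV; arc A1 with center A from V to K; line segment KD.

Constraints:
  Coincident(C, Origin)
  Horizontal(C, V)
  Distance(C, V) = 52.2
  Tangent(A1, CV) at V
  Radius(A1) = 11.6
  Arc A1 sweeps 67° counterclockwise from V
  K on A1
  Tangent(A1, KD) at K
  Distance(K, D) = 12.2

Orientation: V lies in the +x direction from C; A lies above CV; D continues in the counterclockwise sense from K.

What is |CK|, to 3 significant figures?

63.3

C is at the origin; C and V share the same y with |CV| = 52.2 and V on the +x side, so V = (52.2, 0.00). Since A1 is tangent to CV there, AV ⟂ CV, so A = V + (0, 11.6) = (52.2, 11.6). On A1, V sits at bearing -90° from A; a 67° counterclockwise sweep puts K at bearing -23°, so K = A + 11.6·(cos -23°, sin -23°) = (62.9, 7.07). Then |CK| = |K − C| = 63.3.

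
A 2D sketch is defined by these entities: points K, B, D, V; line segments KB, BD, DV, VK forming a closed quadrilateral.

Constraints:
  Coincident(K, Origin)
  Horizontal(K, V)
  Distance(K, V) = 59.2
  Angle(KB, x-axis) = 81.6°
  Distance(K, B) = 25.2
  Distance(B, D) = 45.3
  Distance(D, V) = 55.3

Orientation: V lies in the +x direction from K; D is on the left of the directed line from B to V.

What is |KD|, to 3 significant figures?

65.6

K is at the origin; K and V share the same y with |KV| = 59.2 and V in +x, so V = (59.2, 0). KB runs at 81.6° with |KB| = 25.2, so B = (3.68, 24.9). D is determined by |BD| = 45.3 and |DV| = 55.3 together: it lies at the intersection of circle(B, 45.3) and circle(V, 55.3). With |BV| = 60.9, the foot of the radical line on BV is 22.2 from B and the perpendicular offset is √(45.3² − 22.2²) = 39.5. Taking the left-of-BV solution: D = (40.1, 51.9).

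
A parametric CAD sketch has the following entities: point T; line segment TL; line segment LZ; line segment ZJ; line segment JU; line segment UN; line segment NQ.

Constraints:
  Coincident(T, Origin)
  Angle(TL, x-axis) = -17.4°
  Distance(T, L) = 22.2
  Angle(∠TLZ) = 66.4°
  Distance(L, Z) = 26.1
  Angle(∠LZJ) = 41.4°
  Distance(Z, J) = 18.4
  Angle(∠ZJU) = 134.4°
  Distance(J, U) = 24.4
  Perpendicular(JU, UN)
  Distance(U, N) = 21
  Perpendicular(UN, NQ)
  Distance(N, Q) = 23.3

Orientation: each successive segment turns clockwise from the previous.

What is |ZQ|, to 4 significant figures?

16.03

T is at the origin; TL runs at -17.4° with length 22.2, so L = (21.18, -6.639). ∠TLZ = 66.4° gives LZ at -131.0° from the x-axis; with |LZ| = 26.1, Z = (4.061, -26.34). ∠LZJ = 41.4° gives ZJ at 90.40° from the x-axis; with |ZJ| = 18.4, J = (3.933, -7.937). ∠ZJU = 134.4° gives JU at 44.80° from the x-axis; with |JU| = 24.4, U = (21.25, 9.256). JU is perpendicular to UN, so UN runs at -45.20°; with |UN| = 21.0, N = (36.04, -5.645). The perpendicularity gives NQ at right angles to UN, so NQ runs at -135.2°; with |NQ| = 23.3, Q = (19.51, -22.06). Then |ZQ| = |Q − Z| = 16.03.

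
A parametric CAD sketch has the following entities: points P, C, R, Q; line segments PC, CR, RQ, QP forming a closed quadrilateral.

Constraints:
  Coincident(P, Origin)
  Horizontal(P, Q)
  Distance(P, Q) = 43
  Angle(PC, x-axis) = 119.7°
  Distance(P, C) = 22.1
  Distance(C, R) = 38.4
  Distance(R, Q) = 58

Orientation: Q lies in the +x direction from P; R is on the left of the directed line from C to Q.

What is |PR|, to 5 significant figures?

51.057

Checks: |CR| = 38.40 ✓; |RQ| = 58.00 ✓.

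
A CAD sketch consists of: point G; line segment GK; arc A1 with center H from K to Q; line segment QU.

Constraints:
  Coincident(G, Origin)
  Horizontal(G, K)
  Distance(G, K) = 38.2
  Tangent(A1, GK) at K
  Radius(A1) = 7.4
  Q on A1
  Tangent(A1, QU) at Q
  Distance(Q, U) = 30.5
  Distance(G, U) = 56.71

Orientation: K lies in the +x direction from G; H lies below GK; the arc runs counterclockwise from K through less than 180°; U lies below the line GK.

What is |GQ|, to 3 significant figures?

32.8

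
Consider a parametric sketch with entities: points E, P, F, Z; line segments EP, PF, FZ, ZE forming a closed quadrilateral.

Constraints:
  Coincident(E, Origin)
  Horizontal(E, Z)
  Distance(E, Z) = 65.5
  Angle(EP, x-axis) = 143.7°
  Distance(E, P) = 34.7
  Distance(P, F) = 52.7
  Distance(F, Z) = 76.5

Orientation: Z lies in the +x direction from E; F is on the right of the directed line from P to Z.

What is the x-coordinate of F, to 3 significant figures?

-5.95

Checks: |PF| = 52.70 ✓; |FZ| = 76.50 ✓.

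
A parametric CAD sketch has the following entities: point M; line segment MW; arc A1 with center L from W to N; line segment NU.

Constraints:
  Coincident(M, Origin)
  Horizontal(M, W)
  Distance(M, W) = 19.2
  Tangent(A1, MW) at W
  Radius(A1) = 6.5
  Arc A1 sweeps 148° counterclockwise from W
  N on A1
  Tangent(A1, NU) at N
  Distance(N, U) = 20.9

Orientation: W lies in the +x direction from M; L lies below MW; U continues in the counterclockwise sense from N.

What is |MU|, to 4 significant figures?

40.67

M is at the origin; MW is horizontal with |MW| = 19.2 and W on the +x side, so W = (19.20, 0.000). Tangency of A1 to MW means the radius LW is perpendicular to MW, so L = W + (0, -6.5) = (19.20, -6.500). On A1, W sits at bearing 90° from L; a 148° counterclockwise sweep puts N at bearing 238°, so N = L + 6.5·(cos 238°, sin 238°) = (15.76, -12.01). Tangency of A1 to NU means the radius LN is perpendicular to NU, so NU runs along (−sin 238°, cos 238°); with |NU| = 20.9, U = (33.48, -23.09). Then |MU| = |U − M| = 40.67.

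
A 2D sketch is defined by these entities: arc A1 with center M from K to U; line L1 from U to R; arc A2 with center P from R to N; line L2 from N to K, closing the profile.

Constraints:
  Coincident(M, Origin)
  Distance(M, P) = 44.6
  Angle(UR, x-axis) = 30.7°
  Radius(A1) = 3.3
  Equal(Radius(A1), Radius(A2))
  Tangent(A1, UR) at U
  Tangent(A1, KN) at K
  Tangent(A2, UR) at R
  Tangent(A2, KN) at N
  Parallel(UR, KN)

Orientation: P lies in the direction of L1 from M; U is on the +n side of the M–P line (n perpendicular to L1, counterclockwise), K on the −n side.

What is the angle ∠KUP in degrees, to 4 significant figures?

85.77°

M is at the origin and P lies 44.6 along u from M, so P = 44.6·u = (38.35, 22.77). Tangency of A1 to both parallel lines with radius 3.3 puts U and K at M ± 3.3·n: U = (-1.685, 2.838), K = (1.685, -2.838). Then cos ∠KUP = UK·UP / (|UK||UP|), giving 85.77°.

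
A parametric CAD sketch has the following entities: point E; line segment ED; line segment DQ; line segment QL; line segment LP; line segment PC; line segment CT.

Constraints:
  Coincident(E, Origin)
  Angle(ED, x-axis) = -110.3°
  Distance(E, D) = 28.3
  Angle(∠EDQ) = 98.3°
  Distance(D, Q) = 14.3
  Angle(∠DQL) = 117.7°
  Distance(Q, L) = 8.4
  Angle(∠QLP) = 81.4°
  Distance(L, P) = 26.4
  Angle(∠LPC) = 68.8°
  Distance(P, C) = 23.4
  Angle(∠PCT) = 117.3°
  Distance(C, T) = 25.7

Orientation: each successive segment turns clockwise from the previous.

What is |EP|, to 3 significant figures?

12.2

E is at the origin; ED runs at -110.3° with length 28.3, so D = (-9.82, -26.5). ∠EDQ = 98.3° gives DQ at 168° from the x-axis; with |DQ| = 14.3, Q = (-23.8, -23.6). ∠DQL = 117.7° gives QL at 106° from the x-axis; with |QL| = 8.4, L = (-26.1, -15.5). ∠QLP = 81.4° gives LP at 7.10° from the x-axis; with |LP| = 26.4, P = (0.119, -12.2). Then |EP| = |P − E| = 12.2.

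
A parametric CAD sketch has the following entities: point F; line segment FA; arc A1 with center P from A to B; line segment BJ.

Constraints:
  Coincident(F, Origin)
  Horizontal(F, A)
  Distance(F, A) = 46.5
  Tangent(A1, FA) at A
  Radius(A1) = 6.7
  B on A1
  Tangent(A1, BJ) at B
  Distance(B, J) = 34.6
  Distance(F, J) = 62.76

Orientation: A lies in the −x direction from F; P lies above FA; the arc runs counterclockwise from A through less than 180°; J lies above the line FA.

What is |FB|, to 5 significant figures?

40.724

F is at the origin; F and A share the same y with |FA| = 46.5 and A on the −x side, so A = (-46.500, 0.0000). Since A1 is tangent to FA there, PA ⟂ FA, so P = A + (0, 6.7) = (-46.500, 6.7000). Since PB ⟂ BJ (tangency), |PJ| = √(6.7² + 34.6²) = 35.243 regardless of where B sits on A1. So J lies on both circle(F, 62.76) and circle(P, 35.243); the above-FA intersection is J = (-46.687, 41.942). B is the foot of the tangent from J: B = (-39.929, 8.0086).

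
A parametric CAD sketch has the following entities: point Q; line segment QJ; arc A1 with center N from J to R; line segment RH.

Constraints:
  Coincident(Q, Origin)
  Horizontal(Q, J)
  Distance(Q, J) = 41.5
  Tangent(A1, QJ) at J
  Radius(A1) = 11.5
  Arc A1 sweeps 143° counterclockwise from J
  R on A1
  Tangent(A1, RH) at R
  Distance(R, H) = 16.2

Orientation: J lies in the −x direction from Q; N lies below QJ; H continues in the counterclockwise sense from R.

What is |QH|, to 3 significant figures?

46.7

Q is at the origin; QJ is horizontal with |QJ| = 41.5 and J on the −x side, so J = (-41.5, 0.00). Since A1 is tangent to QJ there, NJ ⟂ QJ, so N = J + (0, -11.5) = (-41.5, -11.5). On A1, J sits at bearing 90° from N; a 143° counterclockwise sweep puts R at bearing 233°, so R = N + 11.5·(cos 233°, sin 233°) = (-48.4, -20.7). Tangency of A1 to RH means the radius NR is perpendicular to RH, so RH runs along (−sin 233°, cos 233°); with |RH| = 16.2, H = (-35.5, -30.4). Then |QH| = |H − Q| = 46.7.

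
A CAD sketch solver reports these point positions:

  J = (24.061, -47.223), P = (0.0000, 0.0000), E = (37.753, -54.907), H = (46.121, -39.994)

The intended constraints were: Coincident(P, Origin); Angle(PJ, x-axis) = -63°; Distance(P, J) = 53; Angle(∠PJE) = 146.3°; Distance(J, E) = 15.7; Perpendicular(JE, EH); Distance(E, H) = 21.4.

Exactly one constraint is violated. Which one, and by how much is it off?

Distance(E, H) = 21.4 — off by 4.30.

P = (0.00, 0.00) ✓; PJ at -63.00° ✓; |PJ| = 53.00 ✓; ∠PJE = 146.3° ✓; |JE| = 15.70 ✓; ∠(JE, EH) = 90.00° ✓; |EH| = 17.10 ✗.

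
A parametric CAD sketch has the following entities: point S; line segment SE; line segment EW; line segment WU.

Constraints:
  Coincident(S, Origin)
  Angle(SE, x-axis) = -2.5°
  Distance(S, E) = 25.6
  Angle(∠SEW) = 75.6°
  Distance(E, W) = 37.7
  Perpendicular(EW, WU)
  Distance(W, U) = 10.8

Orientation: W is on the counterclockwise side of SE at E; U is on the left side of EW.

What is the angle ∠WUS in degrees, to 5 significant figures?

114.07°

∠SEW = 75.6°, so EW runs at -2.5° + (180° − 75.6°) = 101.90° from the x-axis; with |EW| = 37.7, W = E + 37.7·(cos 101.90°, sin 101.90°) = (17.802, 35.773). EW ⟂ WU; with |WU| = 10.8 on the left of EW, U = W + 10.8·(-0.97851, -0.20620) = (7.2338, 33.546). Then cos ∠WUS = UW·US / (|UW||US|), giving 114.07°.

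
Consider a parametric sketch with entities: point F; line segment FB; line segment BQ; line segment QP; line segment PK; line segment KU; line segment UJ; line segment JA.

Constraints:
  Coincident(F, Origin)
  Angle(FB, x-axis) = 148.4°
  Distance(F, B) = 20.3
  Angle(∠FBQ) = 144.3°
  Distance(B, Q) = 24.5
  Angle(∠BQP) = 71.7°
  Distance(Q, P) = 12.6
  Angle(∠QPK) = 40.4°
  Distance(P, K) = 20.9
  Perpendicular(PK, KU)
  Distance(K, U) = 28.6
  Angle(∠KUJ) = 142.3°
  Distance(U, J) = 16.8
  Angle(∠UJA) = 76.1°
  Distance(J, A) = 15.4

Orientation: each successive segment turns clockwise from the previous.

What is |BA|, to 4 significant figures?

47.78

∠KUJ = 142.3° gives UJ at 97.10° from the x-axis; with |UJ| = 16.8, J = (-51.24, 56.44). ∠UJA = 76.1° gives JA at -6.800° from the x-axis; with |JA| = 15.4, A = (-35.95, 54.62). Then |BA| = |A − B| = 47.78.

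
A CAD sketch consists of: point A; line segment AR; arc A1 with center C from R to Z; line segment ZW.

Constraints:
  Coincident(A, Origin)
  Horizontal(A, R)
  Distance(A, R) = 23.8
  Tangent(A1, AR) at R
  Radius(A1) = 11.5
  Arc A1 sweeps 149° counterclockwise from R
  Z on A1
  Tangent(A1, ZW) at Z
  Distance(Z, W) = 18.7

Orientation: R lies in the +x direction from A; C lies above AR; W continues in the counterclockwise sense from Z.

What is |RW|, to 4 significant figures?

32.59

A is at the origin; A and R share the same y with |AR| = 23.8 and R on the +x side, so R = (23.80, 0.000). The tangent condition forces CR to be normal to AR, so C = R + (0, 11.5) = (23.80, 11.50). On A1, R sits at bearing -90° from C; a 149° counterclockwise sweep puts Z at bearing 59°, so Z = C + 11.5·(cos 59°, sin 59°) = (29.72, 21.36). Since A1 is tangent to ZW there, CZ ⟂ ZW, so ZW runs along (−sin 59°, cos 59°); with |ZW| = 18.7, W = (13.69, 30.99). Then |RW| = |W − R| = 32.59.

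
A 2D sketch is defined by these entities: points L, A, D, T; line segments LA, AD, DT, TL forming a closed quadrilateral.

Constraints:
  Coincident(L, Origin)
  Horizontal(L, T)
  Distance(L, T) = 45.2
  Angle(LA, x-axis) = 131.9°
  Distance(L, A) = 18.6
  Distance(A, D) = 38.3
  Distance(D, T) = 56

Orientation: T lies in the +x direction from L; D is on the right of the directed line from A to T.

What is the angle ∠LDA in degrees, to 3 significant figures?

23.4°

L is at the origin; LT is horizontal with |LT| = 45.2 and T in +x, so T = (45.2, 0). LA runs at 131.9° with |LA| = 18.6, so A = (-12.4, 13.8). D is determined by |AD| = 38.3 and |DT| = 56.0 together: it lies at the intersection of circle(A, 38.3) and circle(T, 56.0). With |AT| = 59.3, the foot of the radical line on AT is 15.5 from A and the perpendicular offset is √(38.3² − 15.5²) = 35.0. Taking the right-of-AT solution: D = (-5.48, -23.8).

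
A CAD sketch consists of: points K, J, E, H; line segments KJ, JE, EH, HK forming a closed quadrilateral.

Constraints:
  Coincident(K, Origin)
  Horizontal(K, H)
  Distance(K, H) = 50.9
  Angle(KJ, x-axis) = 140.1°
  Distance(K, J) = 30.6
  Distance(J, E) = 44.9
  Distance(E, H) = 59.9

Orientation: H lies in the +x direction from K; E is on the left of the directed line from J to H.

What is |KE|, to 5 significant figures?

47.896

K is at the origin; K and H share the same y with |KH| = 50.9 and H in +x, so H = (50.9, 0). KJ runs at 140.1° with |KJ| = 30.6, so J = (-23.475, 19.628). E is determined by |JE| = 44.9 and |EH| = 59.9 together: it lies at the intersection of circle(J, 44.9) and circle(H, 59.9). With |JH| = 76.922, the foot of the radical line on JH is 28.243 from J and the perpendicular offset is √(44.9² − 28.243²) = 34.905. Taking the left-of-JH solution: E = (12.739, 46.171).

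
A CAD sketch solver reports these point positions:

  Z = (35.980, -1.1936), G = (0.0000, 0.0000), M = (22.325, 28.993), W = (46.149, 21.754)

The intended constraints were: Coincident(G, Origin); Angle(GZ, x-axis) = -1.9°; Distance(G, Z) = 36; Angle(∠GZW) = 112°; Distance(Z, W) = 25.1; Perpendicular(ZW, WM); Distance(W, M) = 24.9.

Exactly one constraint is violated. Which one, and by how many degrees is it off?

Perpendicular(ZW, WM) — off by 7.00°.

G = (0.00, 0.00) ✓; GZ at -1.900° ✓; |GZ| = 36.00 ✓; ∠GZW = 112.0° ✓; |ZW| = 25.10 ✓; ∠(ZW, WM) = 97.00° ✗; |WM| = 24.90 ✓.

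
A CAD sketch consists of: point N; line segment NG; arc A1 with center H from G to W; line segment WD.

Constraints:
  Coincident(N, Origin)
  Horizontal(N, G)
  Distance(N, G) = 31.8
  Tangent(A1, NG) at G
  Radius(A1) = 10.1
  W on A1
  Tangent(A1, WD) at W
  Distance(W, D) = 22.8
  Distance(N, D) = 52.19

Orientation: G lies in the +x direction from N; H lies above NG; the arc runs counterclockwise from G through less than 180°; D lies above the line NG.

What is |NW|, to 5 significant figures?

43.279

Checks: |NG| = 31.80 ✓; |HW| = 10.10 ✓; ∠(HW, WD) = 90.00° ✓; |WD| = 22.80 ✓; |ND| = 52.19 ✓.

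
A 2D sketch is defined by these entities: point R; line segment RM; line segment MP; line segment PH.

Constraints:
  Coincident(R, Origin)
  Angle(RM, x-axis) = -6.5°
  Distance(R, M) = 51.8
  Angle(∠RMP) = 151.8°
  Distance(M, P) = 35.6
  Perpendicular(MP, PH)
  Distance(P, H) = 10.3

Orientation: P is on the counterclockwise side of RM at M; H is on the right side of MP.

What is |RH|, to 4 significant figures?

88.38

∠RMP = 151.8°, so MP runs at -6.5° + (180° − 151.8°) = 21.70° from the x-axis; with |MP| = 35.6, P = M + 35.6·(cos 21.70°, sin 21.70°) = (84.54, 7.299). MP ⟂ PH; with |PH| = 10.3 on the right of MP, H = P + 10.3·(0.3697, -0.9291) = (88.35, -2.271). Then |RH| = |H − R| = 88.38.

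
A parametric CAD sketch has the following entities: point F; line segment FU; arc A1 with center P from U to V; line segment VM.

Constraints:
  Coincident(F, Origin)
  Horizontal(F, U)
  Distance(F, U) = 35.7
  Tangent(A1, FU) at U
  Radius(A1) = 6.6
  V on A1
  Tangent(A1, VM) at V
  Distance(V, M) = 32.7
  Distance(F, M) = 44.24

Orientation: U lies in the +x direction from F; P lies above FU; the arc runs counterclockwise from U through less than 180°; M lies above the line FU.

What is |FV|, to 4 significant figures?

42.47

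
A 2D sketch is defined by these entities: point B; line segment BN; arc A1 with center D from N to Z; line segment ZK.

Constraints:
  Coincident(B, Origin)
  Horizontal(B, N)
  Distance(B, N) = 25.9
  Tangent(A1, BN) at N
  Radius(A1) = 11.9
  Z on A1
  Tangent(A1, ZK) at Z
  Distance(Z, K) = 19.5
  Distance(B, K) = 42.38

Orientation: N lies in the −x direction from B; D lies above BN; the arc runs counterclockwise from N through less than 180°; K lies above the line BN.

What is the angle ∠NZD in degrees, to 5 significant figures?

31.257°

B is at the origin; BN is horizontal with |BN| = 25.9 and N on the −x side, so N = (-25.900, 0.0000). Since A1 is tangent to BN there, DN ⟂ BN, so D = N + (0, 11.9) = (-25.900, 11.900). Since DZ ⟂ ZK (tangency), |DK| = √(11.9² + 19.5²) = 22.844 regardless of where Z sits on A1. So K lies on both circle(B, 42.38) and circle(D, 22.844); the above-BN intersection is K = (-24.343, 34.691). Z is the foot of the tangent from K: Z = (-15.343, 17.392).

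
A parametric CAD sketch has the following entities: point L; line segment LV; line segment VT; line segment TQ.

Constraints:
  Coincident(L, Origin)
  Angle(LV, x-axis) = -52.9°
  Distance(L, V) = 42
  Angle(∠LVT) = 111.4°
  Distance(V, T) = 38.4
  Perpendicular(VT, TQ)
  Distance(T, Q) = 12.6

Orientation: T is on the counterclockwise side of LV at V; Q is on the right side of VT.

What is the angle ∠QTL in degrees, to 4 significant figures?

126.0°

∠LVT = 111.4°, so VT runs at -52.9° + (180° − 111.4°) = 15.70° from the x-axis; with |VT| = 38.4, T = V + 38.4·(cos 15.70°, sin 15.70°) = (62.30, -23.11). VT is perpendicular to TQ; with |TQ| = 12.6 on the right of VT, Q = T + 12.6·(0.2706, -0.9627) = (65.71, -35.24). Then cos ∠QTL = TQ·TL / (|TQ||TL|), giving 126.0°.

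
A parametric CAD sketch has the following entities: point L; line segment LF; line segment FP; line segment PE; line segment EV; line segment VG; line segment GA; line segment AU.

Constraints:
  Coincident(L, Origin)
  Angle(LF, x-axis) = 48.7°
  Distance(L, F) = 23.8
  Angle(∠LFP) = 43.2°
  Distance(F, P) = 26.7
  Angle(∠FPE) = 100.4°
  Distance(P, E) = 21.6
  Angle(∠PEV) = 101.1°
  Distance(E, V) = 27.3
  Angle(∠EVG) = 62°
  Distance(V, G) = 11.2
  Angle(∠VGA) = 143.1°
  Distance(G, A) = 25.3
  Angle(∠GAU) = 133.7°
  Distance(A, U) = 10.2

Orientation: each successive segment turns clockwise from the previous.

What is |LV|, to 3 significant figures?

19.3

L is at the origin; LF runs at 48.7° with length 23.8, so F = (15.7, 17.9). ∠LFP = 43.2° gives FP at -88.1° from the x-axis; with |FP| = 26.7, P = (16.6, -8.81). ∠FPE = 100.4° gives PE at -168° from the x-axis; with |PE| = 21.6, E = (-4.51, -13.4). ∠PEV = 101.1° gives EV at 113° from the x-axis; with |EV| = 27.3, V = (-15.4, 11.6). Then |LV| = |V − L| = 19.3.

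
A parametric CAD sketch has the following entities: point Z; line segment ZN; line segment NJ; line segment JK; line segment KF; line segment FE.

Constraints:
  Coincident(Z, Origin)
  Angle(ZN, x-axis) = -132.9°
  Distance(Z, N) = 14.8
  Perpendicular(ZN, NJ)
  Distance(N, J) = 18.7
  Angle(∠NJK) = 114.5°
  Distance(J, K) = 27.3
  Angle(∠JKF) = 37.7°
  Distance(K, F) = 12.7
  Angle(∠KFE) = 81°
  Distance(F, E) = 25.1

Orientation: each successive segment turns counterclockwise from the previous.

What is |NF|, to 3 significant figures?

26.7

Z is at the origin; ZN runs at -132.9° with length 14.8, so N = (-10.1, -10.8). ZN is perpendicular to NJ, so NJ runs at -42.9°; with |NJ| = 18.7, J = (3.62, -23.6). ∠NJK = 114.5° gives JK at 22.6° from the x-axis; with |JK| = 27.3, K = (28.8, -13.1). ∠JKF = 37.7° gives KF at 165° from the x-axis; with |KF| = 12.7, F = (16.6, -9.77). Then |NF| = |F − N| = 26.7.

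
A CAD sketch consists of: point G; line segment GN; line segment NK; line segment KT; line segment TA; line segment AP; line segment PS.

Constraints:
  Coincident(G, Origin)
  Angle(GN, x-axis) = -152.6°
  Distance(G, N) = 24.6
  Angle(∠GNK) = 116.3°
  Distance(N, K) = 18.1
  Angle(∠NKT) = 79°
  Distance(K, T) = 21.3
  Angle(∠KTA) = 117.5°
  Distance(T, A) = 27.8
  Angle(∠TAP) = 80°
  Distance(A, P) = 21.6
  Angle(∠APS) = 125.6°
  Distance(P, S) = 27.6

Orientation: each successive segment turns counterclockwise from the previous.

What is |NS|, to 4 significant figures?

12.40

∠TAP = 80.0° gives AP at 174.6° from the x-axis; with |AP| = 21.6, P = (-14.79, 3.882). ∠APS = 125.6° gives PS at -131.0° from the x-axis; with |PS| = 27.6, S = (-32.89, -16.95). Then |NS| = |S − N| = 12.40.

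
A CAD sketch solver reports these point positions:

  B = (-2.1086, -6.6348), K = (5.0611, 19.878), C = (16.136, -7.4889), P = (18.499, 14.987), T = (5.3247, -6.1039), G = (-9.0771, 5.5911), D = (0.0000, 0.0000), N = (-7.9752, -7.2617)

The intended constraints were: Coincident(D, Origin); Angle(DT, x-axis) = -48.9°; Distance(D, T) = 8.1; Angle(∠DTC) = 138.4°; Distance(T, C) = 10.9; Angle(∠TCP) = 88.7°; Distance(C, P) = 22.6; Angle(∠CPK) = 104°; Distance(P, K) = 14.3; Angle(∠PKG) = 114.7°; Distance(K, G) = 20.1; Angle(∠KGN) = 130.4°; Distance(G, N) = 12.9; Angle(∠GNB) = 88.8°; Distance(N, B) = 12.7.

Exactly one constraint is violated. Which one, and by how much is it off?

Distance(N, B) = 12.7 — off by 6.80.

D = (0.00, 0.00) ✓; DT at -48.90° ✓; |DT| = 8.100 ✓; ∠DTC = 138.4° ✓; |TC| = 10.90 ✓; ∠TCP = 88.70° ✓; |CP| = 22.60 ✓; ∠CPK = 104.0° ✓; |PK| = 14.30 ✓; ∠PKG = 114.7° ✓; |KG| = 20.10 ✓; ∠KGN = 130.4° ✓; |GN| = 12.90 ✓; ∠GNB = 88.80° ✓; |NB| = 5.900 ✗.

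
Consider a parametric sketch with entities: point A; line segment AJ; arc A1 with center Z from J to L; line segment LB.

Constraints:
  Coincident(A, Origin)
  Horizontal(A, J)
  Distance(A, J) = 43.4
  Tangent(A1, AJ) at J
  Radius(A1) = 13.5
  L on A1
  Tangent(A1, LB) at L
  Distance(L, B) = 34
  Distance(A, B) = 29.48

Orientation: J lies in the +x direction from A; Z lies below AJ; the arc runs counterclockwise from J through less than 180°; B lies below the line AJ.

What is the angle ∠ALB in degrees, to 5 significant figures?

51.280°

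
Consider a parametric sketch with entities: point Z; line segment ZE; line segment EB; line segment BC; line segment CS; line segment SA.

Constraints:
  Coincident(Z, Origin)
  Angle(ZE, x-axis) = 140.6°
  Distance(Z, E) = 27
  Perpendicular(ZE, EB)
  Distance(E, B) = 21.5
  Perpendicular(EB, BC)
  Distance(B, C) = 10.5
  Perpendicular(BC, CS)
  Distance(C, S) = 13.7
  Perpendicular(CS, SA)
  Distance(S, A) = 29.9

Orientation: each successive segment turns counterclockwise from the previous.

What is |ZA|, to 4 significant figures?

47.05

The perpendicularity gives CS at right angles to BC, so CS runs at 50.60°; with |CS| = 13.7, S = (-17.70, 4.446). CS is perpendicular to SA, so SA runs at 140.6°; with |SA| = 29.9, A = (-40.81, 23.42). Then |ZA| = |A − Z| = 47.05.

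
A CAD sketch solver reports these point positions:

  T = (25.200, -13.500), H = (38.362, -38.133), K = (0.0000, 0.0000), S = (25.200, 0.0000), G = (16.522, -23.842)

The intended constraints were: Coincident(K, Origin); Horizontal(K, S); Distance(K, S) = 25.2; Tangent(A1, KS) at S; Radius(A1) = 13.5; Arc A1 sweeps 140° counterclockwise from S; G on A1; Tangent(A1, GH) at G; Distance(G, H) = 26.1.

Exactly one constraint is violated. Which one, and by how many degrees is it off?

Tangent(A1, GH) at G — off by 6.80°.

K = (0.00, 0.00) ✓; K.y = 0.00, S.y = 0.00 ✓; |KS| = 25.20 ✓; ∠(TS, SK) = 90.00° ✓; |TS| = 13.50 ✓; bearing(T→G) − bearing(T→S) = 140.0° ✓; |TG| = 13.50 ✓; ∠(TG, GH) = 83.20° ✗; |GH| = 26.10 ✓.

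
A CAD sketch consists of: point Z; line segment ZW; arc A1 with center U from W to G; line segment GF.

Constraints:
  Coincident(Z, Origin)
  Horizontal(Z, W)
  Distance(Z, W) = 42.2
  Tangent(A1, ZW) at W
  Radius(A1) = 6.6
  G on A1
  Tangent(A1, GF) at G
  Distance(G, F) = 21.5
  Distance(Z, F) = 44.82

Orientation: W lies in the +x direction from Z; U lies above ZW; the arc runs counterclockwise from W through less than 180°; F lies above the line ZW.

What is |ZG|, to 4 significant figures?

48.70

Z is at the origin; ZW is horizontal with |ZW| = 42.2 and W on the +x side, so W = (42.20, 0.000). Since A1 is tangent to ZW there, UW ⟂ ZW, so U = W + (0, 6.6) = (42.20, 6.600). Since UG ⟂ GF (tangency), |UF| = √(6.6² + 21.5²) = 22.49 regardless of where G sits on A1. So F lies on both circle(Z, 44.82) and circle(U, 22.49); the above-ZW intersection is F = (35.06, 27.93). G is the foot of the tangent from F: G = (47.57, 10.44).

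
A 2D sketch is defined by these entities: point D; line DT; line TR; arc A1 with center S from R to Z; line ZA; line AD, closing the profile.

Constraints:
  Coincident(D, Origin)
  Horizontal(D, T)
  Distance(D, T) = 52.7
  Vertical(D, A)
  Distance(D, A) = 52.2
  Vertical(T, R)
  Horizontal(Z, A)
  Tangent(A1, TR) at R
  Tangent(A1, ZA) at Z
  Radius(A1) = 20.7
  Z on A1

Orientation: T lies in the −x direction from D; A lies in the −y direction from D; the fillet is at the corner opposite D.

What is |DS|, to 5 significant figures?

44.903

D is at the origin; D and T share the same y with |DT| = 52.7 and T on the −x side, so T = (-52.700, 0.0000). D and A share the same x with |DA| = 52.2 and A on the −y side, so A = (0.0000, -52.200). The virtual corner opposite D is at (-52.700, -52.200). The tangent condition forces SR to be normal to TR and tangency of A1 to ZA means the radius SZ is perpendicular to ZA, with radius 20.7, so the center S sits 20.7 in from both sides at S = (-32.000, -31.500). Then |DS| = |S − D| = 44.903.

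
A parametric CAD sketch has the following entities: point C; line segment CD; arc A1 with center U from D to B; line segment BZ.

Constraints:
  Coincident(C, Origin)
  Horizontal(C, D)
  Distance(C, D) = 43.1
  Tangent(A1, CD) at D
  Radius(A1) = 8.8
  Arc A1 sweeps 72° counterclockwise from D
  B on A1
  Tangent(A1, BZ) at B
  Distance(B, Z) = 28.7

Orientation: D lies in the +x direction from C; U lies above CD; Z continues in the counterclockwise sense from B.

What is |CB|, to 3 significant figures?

51.8

C is at the origin; CD is horizontal with |CD| = 43.1 and D on the +x side, so D = (43.1, 0.00). Tangency of A1 to CD means the radius UD is perpendicular to CD, so U = D + (0, 8.8) = (43.1, 8.80). On A1, D sits at bearing -90° from U; a 72° counterclockwise sweep puts B at bearing -18°, so B = U + 8.8·(cos -18°, sin -18°) = (51.5, 6.08). Then |CB| = |B − C| = 51.8.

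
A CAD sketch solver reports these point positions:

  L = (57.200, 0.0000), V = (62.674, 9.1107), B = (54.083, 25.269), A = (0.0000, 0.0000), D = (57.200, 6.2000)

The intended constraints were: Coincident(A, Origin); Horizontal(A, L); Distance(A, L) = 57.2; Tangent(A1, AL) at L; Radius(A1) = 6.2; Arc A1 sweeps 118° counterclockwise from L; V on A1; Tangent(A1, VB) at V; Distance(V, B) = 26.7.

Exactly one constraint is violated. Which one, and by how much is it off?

Distance(V, B) = 26.7 — off by 8.40.

A = (0.00, 0.00) ✓; A.y = 0.00, L.y = 0.00 ✓; |AL| = 57.20 ✓; ∠(DL, LA) = 90.00° ✓; |DL| = 6.200 ✓; bearing(D→V) − bearing(D→L) = 118.0° ✓; |DV| = 6.200 ✓; ∠(DV, VB) = 90.00° ✓; |VB| = 18.30 ✗.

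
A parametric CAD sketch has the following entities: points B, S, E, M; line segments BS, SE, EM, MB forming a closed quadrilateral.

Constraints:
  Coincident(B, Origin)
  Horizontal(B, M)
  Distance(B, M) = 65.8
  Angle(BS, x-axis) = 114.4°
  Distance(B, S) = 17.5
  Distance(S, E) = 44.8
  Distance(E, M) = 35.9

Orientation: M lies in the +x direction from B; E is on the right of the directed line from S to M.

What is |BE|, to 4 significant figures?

31.74

Checks: |SE| = 44.80 ✓; |EM| = 35.90 ✓.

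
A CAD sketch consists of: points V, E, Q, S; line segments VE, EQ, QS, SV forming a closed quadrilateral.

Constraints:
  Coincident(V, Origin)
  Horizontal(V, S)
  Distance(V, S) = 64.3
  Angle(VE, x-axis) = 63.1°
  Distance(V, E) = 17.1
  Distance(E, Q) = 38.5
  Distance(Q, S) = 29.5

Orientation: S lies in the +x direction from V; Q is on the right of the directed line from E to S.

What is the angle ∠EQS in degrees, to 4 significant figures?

118.4°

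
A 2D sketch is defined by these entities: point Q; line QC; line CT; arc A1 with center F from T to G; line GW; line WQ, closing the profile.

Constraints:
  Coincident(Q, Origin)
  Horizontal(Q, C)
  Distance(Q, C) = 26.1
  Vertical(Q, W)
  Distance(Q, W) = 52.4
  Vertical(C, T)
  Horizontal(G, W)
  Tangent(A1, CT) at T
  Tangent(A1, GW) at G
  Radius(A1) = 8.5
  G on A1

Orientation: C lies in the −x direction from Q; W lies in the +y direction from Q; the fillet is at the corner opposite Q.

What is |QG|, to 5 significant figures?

55.277

Q is at the origin; QC is horizontal with |QC| = 26.1 and C on the −x side, so C = (-26.100, 0.0000). Q and W share the same x with |QW| = 52.4 and W on the +y side, so W = (0.0000, 52.400). The virtual corner opposite Q is at (-26.100, 52.400). The tangent condition forces FT to be normal to CT and tangency of A1 to GW means the radius FG is perpendicular to GW, with radius 8.5, so the center F sits 8.5 in from both sides at F = (-17.600, 43.900). That places the tangent points at T = (-26.100, 43.900) on CT and G = (-17.600, 52.400) on GW. Then |QG| = |G − Q| = 55.277.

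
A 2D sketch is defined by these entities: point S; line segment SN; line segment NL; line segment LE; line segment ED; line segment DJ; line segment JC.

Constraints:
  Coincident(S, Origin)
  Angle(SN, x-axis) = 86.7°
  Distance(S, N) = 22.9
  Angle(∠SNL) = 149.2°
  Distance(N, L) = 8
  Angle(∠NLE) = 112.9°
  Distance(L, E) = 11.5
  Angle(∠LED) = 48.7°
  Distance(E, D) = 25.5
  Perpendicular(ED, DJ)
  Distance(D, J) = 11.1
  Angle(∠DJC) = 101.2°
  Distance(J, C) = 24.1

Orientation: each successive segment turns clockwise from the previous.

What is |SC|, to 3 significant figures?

39.1

The perpendicularity gives DJ at right angles to ED, so DJ runs at 128°; with |DJ| = 11.1, J = (-9.90, 20.5). ∠DJC = 101.2° gives JC at 48.7° from the x-axis; with |JC| = 24.1, C = (6.00, 38.6). Then |SC| = |C − S| = 39.1.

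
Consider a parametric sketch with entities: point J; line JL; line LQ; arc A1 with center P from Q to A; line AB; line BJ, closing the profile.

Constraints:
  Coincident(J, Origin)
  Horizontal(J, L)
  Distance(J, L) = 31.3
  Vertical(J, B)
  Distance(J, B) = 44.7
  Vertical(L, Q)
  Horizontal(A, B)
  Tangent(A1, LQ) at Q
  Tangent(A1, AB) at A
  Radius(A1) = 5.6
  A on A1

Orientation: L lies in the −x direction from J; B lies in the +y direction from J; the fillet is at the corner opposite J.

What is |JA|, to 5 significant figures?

51.561

J is at the origin; J and L share the same y with |JL| = 31.3 and L on the −x side, so L = (-31.300, 0.0000). JB is vertical with |JB| = 44.7 and B on the +y side, so B = (0.0000, 44.700). The virtual corner opposite J is at (-31.300, 44.700). The tangent condition forces PQ to be normal to LQ and the tangent condition forces PA to be normal to AB, with radius 5.6, so the center P sits 5.6 in from both sides at P = (-25.700, 39.100). That places the tangent points at Q = (-31.300, 39.100) on LQ and A = (-25.700, 44.700) on AB. Then |JA| = |A − J| = 51.561.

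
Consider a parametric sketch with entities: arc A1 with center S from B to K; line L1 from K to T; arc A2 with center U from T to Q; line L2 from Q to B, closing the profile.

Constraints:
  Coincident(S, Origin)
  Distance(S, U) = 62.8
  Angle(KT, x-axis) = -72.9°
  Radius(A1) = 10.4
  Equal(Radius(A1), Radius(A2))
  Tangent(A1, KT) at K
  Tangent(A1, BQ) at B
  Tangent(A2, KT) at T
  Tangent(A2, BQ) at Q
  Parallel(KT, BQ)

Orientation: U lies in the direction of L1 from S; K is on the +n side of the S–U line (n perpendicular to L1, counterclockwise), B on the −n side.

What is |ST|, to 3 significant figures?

63.7

The slot axis is L1's direction at -72.9°, so u = (cos -72.9°, sin -72.9°) = (0.294, -0.956) and n = (−sin -72.9°, cos -72.9°) = (0.956, 0.294). S is at the origin and U lies 62.8 along u from S, so U = 62.8·u = (18.5, -60.0). Tangency of A1 to both parallel lines with radius 10.4 puts K and B at S ± 10.4·n: K = (9.94, 3.06), B = (-9.94, -3.06). Equal radii place T and Q the same way about U: T = U + 10.4·n = (28.4, -57.0), Q = U − 10.4·n = (8.53, -63.1). Then |ST| = |T − S| = 63.7.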